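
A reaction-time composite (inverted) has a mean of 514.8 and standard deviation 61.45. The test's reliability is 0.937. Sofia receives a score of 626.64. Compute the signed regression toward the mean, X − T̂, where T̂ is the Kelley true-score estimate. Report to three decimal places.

T̂ = ρX + (1 − ρ)μ
  = 0.937 × 626.64 + 0.063 × 514.8
  = 587.16168 + 32.4324
  = 619.59408
  ≈ 619.5941
X − T̂ = 626.64 − 619.5941 = 7.0459 → 7.046

7.046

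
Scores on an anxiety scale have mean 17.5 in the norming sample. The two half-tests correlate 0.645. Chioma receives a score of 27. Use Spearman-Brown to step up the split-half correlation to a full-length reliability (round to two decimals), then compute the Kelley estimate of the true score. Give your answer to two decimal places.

24.91

Spearman-Brown: ρ = 2r/(1 + r) = 2(0.645)/(1 + 0.645) = 1.2900/1.645 = 0.7842 → 0.78
T̂ = ρX + (1 − ρ)μ
  = 0.78 × 27 + 0.22 × 17.5
  = 21.06 + 3.850
  = 24.910
  ≈ 24.91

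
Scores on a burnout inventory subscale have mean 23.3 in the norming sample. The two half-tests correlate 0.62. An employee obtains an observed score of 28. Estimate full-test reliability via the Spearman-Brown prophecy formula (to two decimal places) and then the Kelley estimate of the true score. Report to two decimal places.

26.92

Spearman-Brown: ρ = 2r/(1 + r) = 2(0.62)/(1 + 0.62) = 1.240/1.62 = 0.7654 → 0.77
Kelley's formula gives T̂ = 0.77·28 + 0.23·23.3 = 21.56 + 5.359 = 26.919.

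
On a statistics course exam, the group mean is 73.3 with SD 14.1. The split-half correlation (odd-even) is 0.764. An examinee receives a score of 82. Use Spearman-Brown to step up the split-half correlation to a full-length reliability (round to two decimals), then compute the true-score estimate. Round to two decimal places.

80.87

Spearman-Brown: ρ = 2r/(1 + r) = 2(0.764)/(1 + 0.764) = 1.5280/1.764 = 0.8662 → 0.87
T̂ = 0.87(82) + 0.13(73.3) = 71.34 + 9.529 = 80.869 → 80.87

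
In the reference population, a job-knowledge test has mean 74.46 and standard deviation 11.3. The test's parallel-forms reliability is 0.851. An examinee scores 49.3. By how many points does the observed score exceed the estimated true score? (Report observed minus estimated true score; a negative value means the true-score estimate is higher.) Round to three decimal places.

T̂ = ρX + (1 − ρ)μ
  = 0.851 × 49.3 + 0.149 × 74.46
  = 41.9543 + 11.09454
  = 53.04884
  ≈ 53.0488
X − T̂ = 49.3 − 53.0488 = -3.7488 → -3.749

-3.749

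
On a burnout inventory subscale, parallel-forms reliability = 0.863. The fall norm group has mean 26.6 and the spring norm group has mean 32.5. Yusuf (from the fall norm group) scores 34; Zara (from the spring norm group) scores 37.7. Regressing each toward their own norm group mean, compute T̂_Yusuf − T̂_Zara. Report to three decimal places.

T̂_Yusuf = 0.863(34) + 0.137(26.6) = 32.98620
T̂_Zara = 0.863(37.7) + 0.137(32.5) = 36.98760
Difference = 32.98620 − 36.98760 = -4.00140

-4.001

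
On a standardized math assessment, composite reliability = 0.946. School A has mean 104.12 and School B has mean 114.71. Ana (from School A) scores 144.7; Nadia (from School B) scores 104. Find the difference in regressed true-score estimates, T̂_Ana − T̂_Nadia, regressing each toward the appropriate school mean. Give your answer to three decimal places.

T̂_Ana = 0.946(144.7) + 0.054(104.12) = 142.50868
T̂_Nadia = 0.946(104) + 0.054(114.71) = 104.57834
Difference = 142.50868 − 104.57834 = 37.93034

37.930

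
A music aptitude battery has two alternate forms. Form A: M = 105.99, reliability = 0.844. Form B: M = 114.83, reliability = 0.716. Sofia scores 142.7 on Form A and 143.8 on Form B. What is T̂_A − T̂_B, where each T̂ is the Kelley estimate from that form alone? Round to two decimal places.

T̂_A = 0.844(142.7) + 0.156(105.99) = 136.9732
T̂_B = 0.716(143.8) + 0.284(114.83) = 135.5725
T̂_A − T̂_B = 1.4007

1.40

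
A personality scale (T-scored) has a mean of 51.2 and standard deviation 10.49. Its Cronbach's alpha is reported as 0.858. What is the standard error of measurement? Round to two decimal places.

SEM = SD · √(1 − ρ) = 10.49 × √0.142 = 10.49 × 0.3768 = 3.953

3.95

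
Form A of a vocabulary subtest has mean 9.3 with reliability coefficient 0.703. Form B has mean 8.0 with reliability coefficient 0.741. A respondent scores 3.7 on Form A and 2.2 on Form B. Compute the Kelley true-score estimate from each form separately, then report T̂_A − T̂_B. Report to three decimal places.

1.661

T̂_A = 0.703(3.7) + 0.297(9.3) = 5.36320
T̂_B = 0.741(2.2) + 0.259(8.0) = 3.70220
T̂_A − T̂_B = 1.66100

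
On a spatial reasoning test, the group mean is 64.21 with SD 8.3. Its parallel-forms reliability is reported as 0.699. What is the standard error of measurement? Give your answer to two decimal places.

SEM = SD · √(1 − ρ) = 8.3 × √0.301 = 8.3 × 0.5486 = 4.554

4.55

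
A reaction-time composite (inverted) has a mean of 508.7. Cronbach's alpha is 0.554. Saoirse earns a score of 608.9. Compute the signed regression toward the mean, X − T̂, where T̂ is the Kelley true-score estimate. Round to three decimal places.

44.689

T̂ = ρX + (1 − ρ)μ
  = 0.554 × 608.9 + 0.446 × 508.7
  = 337.3306 + 226.8802
  = 564.21080
  ≈ 564.2108
X − T̂ = 608.9 − 564.2108 = 44.6892 → 44.689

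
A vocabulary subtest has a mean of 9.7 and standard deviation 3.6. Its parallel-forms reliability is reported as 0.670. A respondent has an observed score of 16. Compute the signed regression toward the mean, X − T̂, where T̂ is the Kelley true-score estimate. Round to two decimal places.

2.08

T̂ = 0.670(16) + 0.330(9.7) = 10.720 + 3.2010 = 13.9210 → 13.921
X − T̂ = 16 − 13.921 = 2.079 → 2.08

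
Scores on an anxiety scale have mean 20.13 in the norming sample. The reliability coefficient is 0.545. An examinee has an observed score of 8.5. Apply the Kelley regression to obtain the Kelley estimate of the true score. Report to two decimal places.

13.79

T̂ = ρX + (1 − ρ)μ
  = 0.545 × 8.5 + 0.455 × 20.13
  = 4.6325 + 9.15915
  = 13.792
  ≈ 13.79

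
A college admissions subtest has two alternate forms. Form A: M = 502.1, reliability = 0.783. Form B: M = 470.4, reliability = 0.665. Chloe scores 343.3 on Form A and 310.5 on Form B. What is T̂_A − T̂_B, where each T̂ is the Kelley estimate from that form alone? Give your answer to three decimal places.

T̂_A = 0.783(343.3) + 0.217(502.1) = 377.75960
T̂_B = 0.665(310.5) + 0.335(470.4) = 364.06650
T̂_A − T̂_B = 13.69310

13.693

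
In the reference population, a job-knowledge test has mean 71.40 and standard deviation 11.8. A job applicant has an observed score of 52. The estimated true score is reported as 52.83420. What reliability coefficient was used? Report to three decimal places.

0.957

T̂ = ρX + (1 − ρ)μ  ⇒  T̂ − μ = ρ(X − μ)
ρ = (T̂ − μ)/(X − μ) = (52.83420 − 71.40) / (52 − 71.40) = -18.56580 / -19.40 = 0.95700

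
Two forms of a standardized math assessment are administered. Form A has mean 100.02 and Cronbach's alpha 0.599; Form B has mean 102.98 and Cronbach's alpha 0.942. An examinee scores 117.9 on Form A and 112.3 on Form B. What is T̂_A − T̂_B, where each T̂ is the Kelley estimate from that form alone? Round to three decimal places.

T̂_A = 0.599(117.9) + 0.401(100.02) = 110.73012
T̂_B = 0.942(112.3) + 0.058(102.98) = 111.75944
T̂_A − T̂_B = -1.02932

-1.029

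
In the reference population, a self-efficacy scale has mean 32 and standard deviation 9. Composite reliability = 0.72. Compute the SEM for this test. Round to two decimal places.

4.76

SEM = SD · √(1 − ρ) = 9 × √0.28 = 9 × 0.5292 = 4.762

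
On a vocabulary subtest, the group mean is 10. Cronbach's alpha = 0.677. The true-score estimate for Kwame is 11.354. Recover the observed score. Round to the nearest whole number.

T̂ = ρX + (1 − ρ)μ  ⇒  X = (T̂ − (1 − ρ)μ) / ρ
X = (11.354 − 0.323 × 10) / 0.677 = (11.354 − 3.230) / 0.677 = 8.124 / 0.677 = 12.00

12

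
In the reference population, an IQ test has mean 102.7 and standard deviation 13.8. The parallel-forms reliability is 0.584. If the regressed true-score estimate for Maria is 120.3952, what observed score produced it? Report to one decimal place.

133.0

T̂ = ρX + (1 − ρ)μ  ⇒  X = (T̂ − (1 − ρ)μ) / ρ
X = (120.3952 − 0.416 × 102.7) / 0.584 = (120.3952 − 42.7232) / 0.584 = 77.6720 / 0.584 = 133.000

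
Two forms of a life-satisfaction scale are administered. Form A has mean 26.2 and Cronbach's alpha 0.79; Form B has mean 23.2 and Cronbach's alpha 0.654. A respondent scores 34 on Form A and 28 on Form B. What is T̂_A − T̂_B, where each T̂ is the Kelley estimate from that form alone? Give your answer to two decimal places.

6.02

T̂_A = 0.79(34) + 0.21(26.2) = 32.3620
T̂_B = 0.654(28) + 0.346(23.2) = 26.3392
T̂_A − T̂_B = 6.0228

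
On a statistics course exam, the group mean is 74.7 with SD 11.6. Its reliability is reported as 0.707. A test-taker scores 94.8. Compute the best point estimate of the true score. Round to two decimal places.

Weight the observed score by reliability and the mean by (1 − reliability): T̂ = 0.707·94.8 + 0.293·74.7 = 67.0236 + 21.8871 = 88.911.

88.91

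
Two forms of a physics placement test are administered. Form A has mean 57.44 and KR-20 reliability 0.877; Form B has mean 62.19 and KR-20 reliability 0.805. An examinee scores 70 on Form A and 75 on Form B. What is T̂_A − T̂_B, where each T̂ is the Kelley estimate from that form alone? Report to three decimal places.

-4.047

T̂_A = 0.877(70) + 0.123(57.44) = 68.45512
T̂_B = 0.805(75) + 0.195(62.19) = 72.50205
T̂_A − T̂_B = -4.04693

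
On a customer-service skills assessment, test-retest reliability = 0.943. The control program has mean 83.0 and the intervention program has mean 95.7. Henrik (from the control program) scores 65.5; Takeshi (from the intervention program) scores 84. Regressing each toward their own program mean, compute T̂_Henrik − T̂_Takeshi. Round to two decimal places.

T̂_Henrik = 0.943(65.5) + 0.057(83.0) = 66.4975
T̂_Takeshi = 0.943(84) + 0.057(95.7) = 84.6669
Difference = 66.4975 − 84.6669 = -18.1694

-18.17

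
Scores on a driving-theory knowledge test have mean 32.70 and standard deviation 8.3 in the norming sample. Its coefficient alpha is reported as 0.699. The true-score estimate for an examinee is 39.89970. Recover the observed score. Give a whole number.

T̂ = ρX + (1 − ρ)μ  ⇒  X = (T̂ − (1 − ρ)μ) / ρ
X = (39.89970 − 0.301 × 32.70) / 0.699 = (39.89970 − 9.84270) / 0.699 = 30.05700 / 0.699 = 43.00

43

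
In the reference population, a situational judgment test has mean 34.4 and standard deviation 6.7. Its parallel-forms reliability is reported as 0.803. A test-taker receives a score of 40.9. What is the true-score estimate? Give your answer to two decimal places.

T̂ = ρX + (1 − ρ)μ
  = 0.803 × 40.9 + 0.197 × 34.4
  = 32.8427 + 6.7768
  = 39.620
  ≈ 39.62

39.62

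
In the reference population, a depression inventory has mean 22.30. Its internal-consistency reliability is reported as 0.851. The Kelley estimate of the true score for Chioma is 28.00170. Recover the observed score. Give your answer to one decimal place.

T̂ = ρX + (1 − ρ)μ  ⇒  X = (T̂ − (1 − ρ)μ) / ρ
X = (28.00170 − 0.149 × 22.30) / 0.851 = (28.00170 − 3.32270) / 0.851 = 24.67900 / 0.851 = 29.000

29.0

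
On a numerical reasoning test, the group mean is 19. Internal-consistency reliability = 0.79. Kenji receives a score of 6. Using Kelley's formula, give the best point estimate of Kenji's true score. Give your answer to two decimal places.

8.73

Weight the observed score by reliability and the mean by (1 − reliability): T̂ = 0.79·6 + 0.21·19 = 4.74 + 3.99 = 8.730.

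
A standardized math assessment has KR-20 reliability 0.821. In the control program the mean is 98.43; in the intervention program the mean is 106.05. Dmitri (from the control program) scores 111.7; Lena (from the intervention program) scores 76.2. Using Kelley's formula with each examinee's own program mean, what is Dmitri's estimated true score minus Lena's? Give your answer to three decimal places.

T̂_Dmitri = 0.821(111.7) + 0.179(98.43) = 109.32467
T̂_Lena = 0.821(76.2) + 0.179(106.05) = 81.54315
Difference = 109.32467 − 81.54315 = 27.78152

27.782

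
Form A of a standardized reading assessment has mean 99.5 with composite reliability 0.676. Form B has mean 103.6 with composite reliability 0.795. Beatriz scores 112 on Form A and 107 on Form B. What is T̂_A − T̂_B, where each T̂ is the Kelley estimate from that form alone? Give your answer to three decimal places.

T̂_A = 0.676(112) + 0.324(99.5) = 107.95000
T̂_B = 0.795(107) + 0.205(103.6) = 106.30300
T̂_A − T̂_B = 1.64700

1.647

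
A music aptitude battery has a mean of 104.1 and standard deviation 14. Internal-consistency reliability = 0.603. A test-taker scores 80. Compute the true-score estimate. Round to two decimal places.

89.57

T̂ = 0.603(80) + 0.397(104.1) = 48.240 + 41.3277 = 89.568 → 89.57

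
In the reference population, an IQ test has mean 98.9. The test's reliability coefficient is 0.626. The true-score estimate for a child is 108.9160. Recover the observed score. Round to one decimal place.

114.9

T̂ = ρX + (1 − ρ)μ  ⇒  X = (T̂ − (1 − ρ)μ) / ρ
X = (108.9160 − 0.374 × 98.9) / 0.626 = (108.9160 − 36.9886) / 0.626 = 71.9274 / 0.626 = 114.900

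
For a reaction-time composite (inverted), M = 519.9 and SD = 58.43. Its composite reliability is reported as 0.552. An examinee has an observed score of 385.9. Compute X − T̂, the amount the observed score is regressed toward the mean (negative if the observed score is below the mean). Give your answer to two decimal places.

T̂ = 0.552(385.9) + 0.448(519.9) = 213.0168 + 232.9152 = 445.9320 → 445.932
X − T̂ = 385.9 − 445.932 = -60.032 → -60.03

-60.03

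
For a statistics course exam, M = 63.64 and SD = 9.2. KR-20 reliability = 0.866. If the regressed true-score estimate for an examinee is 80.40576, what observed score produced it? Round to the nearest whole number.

T̂ = ρX + (1 − ρ)μ  ⇒  X = (T̂ − (1 − ρ)μ) / ρ
X = (80.40576 − 0.134 × 63.64) / 0.866 = (80.40576 − 8.52776) / 0.866 = 71.87800 / 0.866 = 83.00

83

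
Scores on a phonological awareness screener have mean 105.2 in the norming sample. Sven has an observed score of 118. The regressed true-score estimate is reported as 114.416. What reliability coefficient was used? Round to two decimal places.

T̂ = ρX + (1 − ρ)μ  ⇒  T̂ − μ = ρ(X − μ)
ρ = (T̂ − μ)/(X − μ) = (114.416 − 105.2) / (118 − 105.2) = 9.216 / 12.8 = 0.7200

0.72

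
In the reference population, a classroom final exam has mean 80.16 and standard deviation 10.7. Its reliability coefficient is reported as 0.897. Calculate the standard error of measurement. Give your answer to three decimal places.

3.434

SEM = SD · √(1 − ρ) = 10.7 × √0.103 = 10.7 × 0.3209 = 3.4340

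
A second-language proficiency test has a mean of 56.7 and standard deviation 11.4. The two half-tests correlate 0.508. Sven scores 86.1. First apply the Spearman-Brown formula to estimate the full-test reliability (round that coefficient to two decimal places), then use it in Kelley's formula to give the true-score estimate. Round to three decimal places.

76.398

Spearman-Brown: ρ = 2r/(1 + r) = 2(0.508)/(1 + 0.508) = 1.0160/1.508 = 0.6737 → 0.67
T̂ = ρX + (1 − ρ)μ
  = 0.67 × 86.1 + 0.33 × 56.7
  = 57.687 + 18.711
  = 76.3980
  ≈ 76.398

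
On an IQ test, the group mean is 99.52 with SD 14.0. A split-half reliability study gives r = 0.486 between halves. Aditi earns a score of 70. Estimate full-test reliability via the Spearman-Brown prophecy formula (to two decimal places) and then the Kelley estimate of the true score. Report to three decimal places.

Spearman-Brown: ρ = 2r/(1 + r) = 2(0.486)/(1 + 0.486) = 0.9720/1.486 = 0.6541 → 0.65
Regress the observed score toward the mean by the unreliability: T̂ = 0.65·70 + 0.35·99.52 = 45.50 + 34.8320 = 80.3320.

80.332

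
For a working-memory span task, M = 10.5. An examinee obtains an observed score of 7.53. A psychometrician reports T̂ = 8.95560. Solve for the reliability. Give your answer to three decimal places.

0.520

T̂ = ρX + (1 − ρ)μ  ⇒  T̂ − μ = ρ(X − μ)
ρ = (T̂ − μ)/(X − μ) = (8.95560 − 10.5) / (7.53 − 10.5) = -1.54440 / -2.97 = 0.52000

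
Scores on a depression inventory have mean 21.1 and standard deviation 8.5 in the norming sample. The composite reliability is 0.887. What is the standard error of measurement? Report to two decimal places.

2.86

SEM = SD · √(1 − ρ) = 8.5 × √0.113 = 8.5 × 0.3362 = 2.857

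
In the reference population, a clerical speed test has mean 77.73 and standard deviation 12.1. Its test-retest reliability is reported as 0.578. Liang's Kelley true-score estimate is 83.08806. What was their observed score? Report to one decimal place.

T̂ = ρX + (1 − ρ)μ  ⇒  X = (T̂ − (1 − ρ)μ) / ρ
X = (83.08806 − 0.422 × 77.73) / 0.578 = (83.08806 − 32.80206) / 0.578 = 50.28600 / 0.578 = 87.000

87.0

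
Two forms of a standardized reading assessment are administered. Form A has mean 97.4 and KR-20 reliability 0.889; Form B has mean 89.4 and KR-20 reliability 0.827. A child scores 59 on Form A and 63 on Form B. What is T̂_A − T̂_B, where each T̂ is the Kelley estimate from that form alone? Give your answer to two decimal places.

-4.30

T̂_A = 0.889(59) + 0.111(97.4) = 63.2624
T̂_B = 0.827(63) + 0.173(89.4) = 67.5672
T̂_A − T̂_B = -4.3048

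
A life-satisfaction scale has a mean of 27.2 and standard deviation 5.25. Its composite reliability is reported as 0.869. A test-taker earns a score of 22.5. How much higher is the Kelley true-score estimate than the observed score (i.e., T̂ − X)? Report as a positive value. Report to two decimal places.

0.62

T̂ = 0.869(22.5) + 0.131(27.2) = 19.5525 + 3.5632 = 23.1157 → 23.116
T̂ − X = 23.116 − 22.5 = 0.616 → 0.62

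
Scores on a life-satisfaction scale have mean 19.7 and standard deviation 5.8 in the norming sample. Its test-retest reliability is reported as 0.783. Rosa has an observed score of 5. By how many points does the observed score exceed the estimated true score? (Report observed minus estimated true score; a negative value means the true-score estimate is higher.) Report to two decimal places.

-3.19

T̂ = 0.783(5) + 0.217(19.7) = 3.915 + 4.2749 = 8.1899 → 8.190
X − T̂ = 5 − 8.190 = -3.190 → -3.19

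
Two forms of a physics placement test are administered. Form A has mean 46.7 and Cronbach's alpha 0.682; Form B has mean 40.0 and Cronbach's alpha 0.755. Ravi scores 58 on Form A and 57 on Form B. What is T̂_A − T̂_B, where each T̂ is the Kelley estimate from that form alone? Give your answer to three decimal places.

1.572

T̂_A = 0.682(58) + 0.318(46.7) = 54.40660
T̂_B = 0.755(57) + 0.245(40.0) = 52.83500
T̂_A − T̂_B = 1.57160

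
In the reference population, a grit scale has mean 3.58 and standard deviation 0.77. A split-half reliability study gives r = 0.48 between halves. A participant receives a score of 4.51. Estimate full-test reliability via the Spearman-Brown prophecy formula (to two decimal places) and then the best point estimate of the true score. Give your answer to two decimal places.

Spearman-Brown: ρ = 2r/(1 + r) = 2(0.48)/(1 + 0.48) = 0.960/1.48 = 0.6486 → 0.65
T̂ = 0.65(4.51) + 0.35(3.58) = 2.9315 + 1.2530 = 4.184 → 4.18

4.18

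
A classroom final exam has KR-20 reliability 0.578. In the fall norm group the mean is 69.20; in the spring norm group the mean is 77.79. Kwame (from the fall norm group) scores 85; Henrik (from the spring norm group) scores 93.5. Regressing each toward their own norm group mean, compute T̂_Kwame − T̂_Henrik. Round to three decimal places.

-8.538

T̂_Kwame = 0.578(85) + 0.422(69.20) = 78.33240
T̂_Henrik = 0.578(93.5) + 0.422(77.79) = 86.87038
Difference = 78.33240 − 86.87038 = -8.53798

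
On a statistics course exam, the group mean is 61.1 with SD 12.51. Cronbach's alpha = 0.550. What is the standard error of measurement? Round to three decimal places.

SEM = SD · √(1 − ρ) = 12.51 × √0.450 = 12.51 × 0.6708 = 8.3920

8.392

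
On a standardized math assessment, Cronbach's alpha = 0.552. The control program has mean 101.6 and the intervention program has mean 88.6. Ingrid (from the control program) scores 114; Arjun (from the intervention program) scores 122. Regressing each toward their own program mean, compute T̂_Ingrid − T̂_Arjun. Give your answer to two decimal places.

T̂_Ingrid = 0.552(114) + 0.448(101.6) = 108.4448
T̂_Arjun = 0.552(122) + 0.448(88.6) = 107.0368
Difference = 108.4448 − 107.0368 = 1.4080

1.41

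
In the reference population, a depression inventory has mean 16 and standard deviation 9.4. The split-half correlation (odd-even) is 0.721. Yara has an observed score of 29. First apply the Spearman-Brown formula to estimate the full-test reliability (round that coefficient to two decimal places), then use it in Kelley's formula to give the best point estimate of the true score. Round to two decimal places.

26.92

Spearman-Brown: ρ = 2r/(1 + r) = 2(0.721)/(1 + 0.721) = 1.4420/1.721 = 0.8379 → 0.84
T̂ = 0.84(29) + 0.16(16) = 24.36 + 2.56 = 26.920 → 26.92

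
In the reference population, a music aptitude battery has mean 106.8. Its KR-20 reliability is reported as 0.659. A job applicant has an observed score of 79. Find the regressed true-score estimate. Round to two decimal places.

T̂ = ρX + (1 − ρ)μ
  = 0.659 × 79 + 0.341 × 106.8
  = 52.061 + 36.4188
  = 88.480
  ≈ 88.48

88.48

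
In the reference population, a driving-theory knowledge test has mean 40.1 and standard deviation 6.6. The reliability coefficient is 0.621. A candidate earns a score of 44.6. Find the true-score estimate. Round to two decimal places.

Kelley's formula gives T̂ = 0.621·44.6 + 0.379·40.1 = 27.6966 + 15.1979 = 42.895.

42.89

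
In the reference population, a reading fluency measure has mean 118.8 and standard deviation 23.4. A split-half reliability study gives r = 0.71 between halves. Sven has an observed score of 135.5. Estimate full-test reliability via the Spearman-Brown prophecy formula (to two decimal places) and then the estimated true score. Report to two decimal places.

Spearman-Brown: ρ = 2r/(1 + r) = 2(0.71)/(1 + 0.71) = 1.420/1.71 = 0.8304 → 0.83
T̂ = ρX + (1 − ρ)μ
  = 0.83 × 135.5 + 0.17 × 118.8
  = 112.465 + 20.196
  = 132.661
  ≈ 132.66

132.66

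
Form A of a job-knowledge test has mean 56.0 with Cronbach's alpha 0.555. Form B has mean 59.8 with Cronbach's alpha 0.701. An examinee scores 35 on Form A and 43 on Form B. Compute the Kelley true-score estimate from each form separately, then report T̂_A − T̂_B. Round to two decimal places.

T̂_A = 0.555(35) + 0.445(56.0) = 44.3450
T̂_B = 0.701(43) + 0.299(59.8) = 48.0232
T̂_A − T̂_B = -3.6782

-3.68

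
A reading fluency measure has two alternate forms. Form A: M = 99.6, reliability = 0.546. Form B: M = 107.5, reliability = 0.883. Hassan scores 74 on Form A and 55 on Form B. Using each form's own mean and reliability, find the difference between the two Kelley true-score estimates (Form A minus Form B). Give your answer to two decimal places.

24.48

T̂_A = 0.546(74) + 0.454(99.6) = 85.6224
T̂_B = 0.883(55) + 0.117(107.5) = 61.1425
T̂_A − T̂_B = 24.4799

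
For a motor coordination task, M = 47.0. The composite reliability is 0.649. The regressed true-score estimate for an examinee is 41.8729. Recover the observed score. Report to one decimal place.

T̂ = ρX + (1 − ρ)μ  ⇒  X = (T̂ − (1 − ρ)μ) / ρ
X = (41.8729 − 0.351 × 47.0) / 0.649 = (41.8729 − 16.4970) / 0.649 = 25.3759 / 0.649 = 39.100

39.1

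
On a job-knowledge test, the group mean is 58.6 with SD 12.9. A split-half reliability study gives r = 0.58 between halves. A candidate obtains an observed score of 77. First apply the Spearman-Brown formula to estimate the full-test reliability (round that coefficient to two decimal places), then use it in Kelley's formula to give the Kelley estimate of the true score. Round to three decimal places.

72.032

Spearman-Brown: ρ = 2r/(1 + r) = 2(0.58)/(1 + 0.58) = 1.160/1.58 = 0.7342 → 0.73
T̂ = ρX + (1 − ρ)μ
  = 0.73 × 77 + 0.27 × 58.6
  = 56.21 + 15.822
  = 72.0320
  ≈ 72.032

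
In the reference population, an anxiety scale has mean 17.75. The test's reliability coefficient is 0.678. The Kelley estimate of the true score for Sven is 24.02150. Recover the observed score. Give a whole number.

T̂ = ρX + (1 − ρ)μ  ⇒  X = (T̂ − (1 − ρ)μ) / ρ
X = (24.02150 − 0.322 × 17.75) / 0.678 = (24.02150 − 5.71550) / 0.678 = 18.30600 / 0.678 = 27.00

27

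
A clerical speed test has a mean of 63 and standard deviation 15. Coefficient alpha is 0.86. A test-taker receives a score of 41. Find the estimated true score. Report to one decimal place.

T̂ = ρX + (1 − ρ)μ
  = 0.86 × 41 + 0.14 × 63
  = 35.26 + 8.82
  = 44.08
  ≈ 44.1

44.1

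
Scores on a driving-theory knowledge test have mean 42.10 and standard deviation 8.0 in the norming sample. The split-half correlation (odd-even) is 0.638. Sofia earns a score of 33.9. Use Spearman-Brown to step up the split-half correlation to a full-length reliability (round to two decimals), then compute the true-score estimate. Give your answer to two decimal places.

35.70

Spearman-Brown: ρ = 2r/(1 + r) = 2(0.638)/(1 + 0.638) = 1.2760/1.638 = 0.7790 → 0.78
T̂ = ρX + (1 − ρ)μ
  = 0.78 × 33.9 + 0.22 × 42.10
  = 26.442 + 9.2620
  = 35.704
  ≈ 35.70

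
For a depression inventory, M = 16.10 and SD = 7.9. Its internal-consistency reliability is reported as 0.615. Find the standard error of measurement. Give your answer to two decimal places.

4.90

SEM = SD · √(1 − ρ) = 7.9 × √0.385 = 7.9 × 0.6205 = 4.902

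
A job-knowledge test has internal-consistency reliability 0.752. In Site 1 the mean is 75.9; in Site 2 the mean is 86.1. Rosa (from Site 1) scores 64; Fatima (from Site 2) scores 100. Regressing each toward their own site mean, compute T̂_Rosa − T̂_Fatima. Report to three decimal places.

-29.602

T̂_Rosa = 0.752(64) + 0.248(75.9) = 66.95120
T̂_Fatima = 0.752(100) + 0.248(86.1) = 96.55280
Difference = 66.95120 − 96.55280 = -29.60160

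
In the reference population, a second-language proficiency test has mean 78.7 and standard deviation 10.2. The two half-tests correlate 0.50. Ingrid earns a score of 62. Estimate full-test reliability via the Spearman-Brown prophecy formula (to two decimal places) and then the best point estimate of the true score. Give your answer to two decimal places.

Spearman-Brown: ρ = 2r/(1 + r) = 2(0.50)/(1 + 0.50) = 1.000/1.50 = 0.6667 → 0.67
Weight the observed score by reliability and the mean by (1 − reliability): T̂ = 0.67·62 + 0.33·78.7 = 41.54 + 25.971 = 67.511.

67.51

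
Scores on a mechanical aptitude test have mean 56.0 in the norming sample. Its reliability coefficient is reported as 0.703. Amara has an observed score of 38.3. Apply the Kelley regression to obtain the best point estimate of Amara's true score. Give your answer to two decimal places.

43.56

T̂ = 0.703(38.3) + 0.297(56.0) = 26.9249 + 16.6320 = 43.557 → 43.56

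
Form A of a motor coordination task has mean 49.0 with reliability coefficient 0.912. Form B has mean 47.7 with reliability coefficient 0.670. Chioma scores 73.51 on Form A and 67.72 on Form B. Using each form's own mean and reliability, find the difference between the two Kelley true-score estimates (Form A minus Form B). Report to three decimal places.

10.240

T̂_A = 0.912(73.51) + 0.088(49.0) = 71.35312
T̂_B = 0.670(67.72) + 0.330(47.7) = 61.11340
T̂_A − T̂_B = 10.23972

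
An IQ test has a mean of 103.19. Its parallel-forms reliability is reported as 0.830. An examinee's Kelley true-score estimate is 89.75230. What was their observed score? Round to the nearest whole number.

T̂ = ρX + (1 − ρ)μ  ⇒  X = (T̂ − (1 − ρ)μ) / ρ
X = (89.75230 − 0.170 × 103.19) / 0.830 = (89.75230 − 17.54230) / 0.830 = 72.21000 / 0.830 = 87.00

87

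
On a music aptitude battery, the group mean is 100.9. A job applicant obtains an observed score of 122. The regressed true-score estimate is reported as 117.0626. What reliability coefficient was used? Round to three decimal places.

0.766

T̂ = ρX + (1 − ρ)μ  ⇒  T̂ − μ = ρ(X − μ)
ρ = (T̂ − μ)/(X − μ) = (117.0626 − 100.9) / (122 − 100.9) = 16.1626 / 21.1 = 0.76600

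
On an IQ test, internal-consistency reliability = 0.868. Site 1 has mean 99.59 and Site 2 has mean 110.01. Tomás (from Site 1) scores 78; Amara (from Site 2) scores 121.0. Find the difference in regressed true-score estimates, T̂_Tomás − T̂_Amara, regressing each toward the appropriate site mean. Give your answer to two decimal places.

-38.70

T̂_Tomás = 0.868(78) + 0.132(99.59) = 80.8499
T̂_Amara = 0.868(121.0) + 0.132(110.01) = 119.5493
Difference = 80.8499 − 119.5493 = -38.6994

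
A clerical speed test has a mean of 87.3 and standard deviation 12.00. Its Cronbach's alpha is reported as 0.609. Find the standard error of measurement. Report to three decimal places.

7.504

SEM = SD · √(1 − ρ) = 12.00 × √0.391 = 12.00 × 0.6253 = 7.5036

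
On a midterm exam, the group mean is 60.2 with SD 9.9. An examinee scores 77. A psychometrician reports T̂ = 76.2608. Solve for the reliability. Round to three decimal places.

T̂ = ρX + (1 − ρ)μ  ⇒  T̂ − μ = ρ(X − μ)
ρ = (T̂ − μ)/(X − μ) = (76.2608 − 60.2) / (77 − 60.2) = 16.0608 / 16.8 = 0.95600

0.956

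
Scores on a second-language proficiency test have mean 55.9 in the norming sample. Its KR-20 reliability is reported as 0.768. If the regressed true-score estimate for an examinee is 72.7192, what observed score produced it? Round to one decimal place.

77.8

T̂ = ρX + (1 − ρ)μ  ⇒  X = (T̂ − (1 − ρ)μ) / ρ
X = (72.7192 − 0.232 × 55.9) / 0.768 = (72.7192 − 12.9688) / 0.768 = 59.7504 / 0.768 = 77.800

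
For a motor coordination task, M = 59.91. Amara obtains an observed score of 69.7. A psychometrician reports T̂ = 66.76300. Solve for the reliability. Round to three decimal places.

0.700

T̂ = ρX + (1 − ρ)μ  ⇒  T̂ − μ = ρ(X − μ)
ρ = (T̂ − μ)/(X − μ) = (66.76300 − 59.91) / (69.7 − 59.91) = 6.85300 / 9.79 = 0.70000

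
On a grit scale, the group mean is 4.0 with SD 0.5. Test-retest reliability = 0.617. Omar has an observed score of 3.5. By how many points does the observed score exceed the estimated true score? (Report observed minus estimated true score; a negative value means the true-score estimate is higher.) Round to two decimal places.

Regress the observed score toward the mean by the unreliability: T̂ = 0.617·3.5 + 0.383·4.0 = 2.1595 + 1.5320 = 3.6915.
X − T̂ = 3.5 − 3.692 = -0.192 → -0.19

-0.19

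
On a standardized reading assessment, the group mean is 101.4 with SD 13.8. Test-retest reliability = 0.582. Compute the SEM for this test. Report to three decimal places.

SEM = SD · √(1 − ρ) = 13.8 × √0.418 = 13.8 × 0.6465 = 8.9221

8.922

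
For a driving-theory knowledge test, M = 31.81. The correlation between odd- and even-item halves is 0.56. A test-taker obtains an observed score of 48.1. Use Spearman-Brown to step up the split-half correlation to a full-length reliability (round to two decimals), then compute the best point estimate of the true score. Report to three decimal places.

43.539

Spearman-Brown: ρ = 2r/(1 + r) = 2(0.56)/(1 + 0.56) = 1.120/1.56 = 0.7179 → 0.72
T̂ = 0.72(48.1) + 0.28(31.81) = 34.632 + 8.9068 = 43.5388 → 43.539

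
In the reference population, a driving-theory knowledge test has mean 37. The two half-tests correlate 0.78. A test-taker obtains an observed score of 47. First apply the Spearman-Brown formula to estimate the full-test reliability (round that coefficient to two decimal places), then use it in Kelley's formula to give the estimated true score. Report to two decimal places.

Spearman-Brown: ρ = 2r/(1 + r) = 2(0.78)/(1 + 0.78) = 1.560/1.78 = 0.8764 → 0.88
T̂ = ρX + (1 − ρ)μ
  = 0.88 × 47 + 0.12 × 37
  = 41.36 + 4.44
  = 45.800
  ≈ 45.80

45.80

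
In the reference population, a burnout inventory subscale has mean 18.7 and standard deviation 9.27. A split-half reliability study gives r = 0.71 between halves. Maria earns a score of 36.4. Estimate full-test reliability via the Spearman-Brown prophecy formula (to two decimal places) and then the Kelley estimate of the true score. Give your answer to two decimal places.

Spearman-Brown: ρ = 2r/(1 + r) = 2(0.71)/(1 + 0.71) = 1.420/1.71 = 0.8304 → 0.83
Kelley's formula gives T̂ = 0.83·36.4 + 0.17·18.7 = 30.212 + 3.179 = 33.391.

33.39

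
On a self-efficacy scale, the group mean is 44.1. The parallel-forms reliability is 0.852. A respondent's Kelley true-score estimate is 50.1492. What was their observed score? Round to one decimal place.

51.2

T̂ = ρX + (1 − ρ)μ  ⇒  X = (T̂ − (1 − ρ)μ) / ρ
X = (50.1492 − 0.148 × 44.1) / 0.852 = (50.1492 − 6.5268) / 0.852 = 43.6224 / 0.852 = 51.200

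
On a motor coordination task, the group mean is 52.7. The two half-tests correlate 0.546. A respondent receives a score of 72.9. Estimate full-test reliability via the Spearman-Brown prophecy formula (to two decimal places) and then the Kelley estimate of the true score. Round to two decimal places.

67.04

Spearman-Brown: ρ = 2r/(1 + r) = 2(0.546)/(1 + 0.546) = 1.0920/1.546 = 0.7063 → 0.71
T̂ = 0.71(72.9) + 0.29(52.7) = 51.759 + 15.283 = 67.042 → 67.04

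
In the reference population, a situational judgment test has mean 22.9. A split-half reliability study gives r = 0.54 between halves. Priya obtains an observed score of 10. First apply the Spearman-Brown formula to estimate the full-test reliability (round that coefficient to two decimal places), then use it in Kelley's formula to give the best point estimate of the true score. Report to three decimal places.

Spearman-Brown: ρ = 2r/(1 + r) = 2(0.54)/(1 + 0.54) = 1.080/1.54 = 0.7013 → 0.70
T̂ = 0.70(10) + 0.30(22.9) = 7.00 + 6.870 = 13.8700 → 13.870

13.870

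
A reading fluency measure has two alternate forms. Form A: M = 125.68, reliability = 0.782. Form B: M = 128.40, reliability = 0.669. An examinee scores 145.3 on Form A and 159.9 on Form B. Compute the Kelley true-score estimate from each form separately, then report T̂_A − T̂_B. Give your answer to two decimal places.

-8.45

T̂_A = 0.782(145.3) + 0.218(125.68) = 141.0228
T̂_B = 0.669(159.9) + 0.331(128.40) = 149.4735
T̂_A − T̂_B = -8.4507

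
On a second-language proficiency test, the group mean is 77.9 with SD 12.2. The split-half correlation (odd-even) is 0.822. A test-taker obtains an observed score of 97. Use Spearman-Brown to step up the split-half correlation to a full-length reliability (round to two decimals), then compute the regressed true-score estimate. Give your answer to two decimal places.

95.09

Spearman-Brown: ρ = 2r/(1 + r) = 2(0.822)/(1 + 0.822) = 1.6440/1.822 = 0.9023 → 0.90
T̂ = 0.90(97) + 0.10(77.9) = 87.30 + 7.790 = 95.090 → 95.09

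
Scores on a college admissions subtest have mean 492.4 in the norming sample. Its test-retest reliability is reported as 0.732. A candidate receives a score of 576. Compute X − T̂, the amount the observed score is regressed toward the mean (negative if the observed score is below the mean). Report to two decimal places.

22.40

Kelley's formula gives T̂ = 0.732·576 + 0.268·492.4 = 421.632 + 131.9632 = 553.5952.
X − T̂ = 576 − 553.595 = 22.405 → 22.40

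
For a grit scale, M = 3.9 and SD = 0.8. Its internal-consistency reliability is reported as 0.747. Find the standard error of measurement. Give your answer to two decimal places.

0.40

SEM = SD · √(1 − ρ) = 0.8 × √0.253 = 0.8 × 0.5030 = 0.402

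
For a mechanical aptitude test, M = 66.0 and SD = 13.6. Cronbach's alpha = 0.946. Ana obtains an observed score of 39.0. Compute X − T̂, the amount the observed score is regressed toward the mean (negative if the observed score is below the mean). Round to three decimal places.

T̂ = ρX + (1 − ρ)μ
  = 0.946 × 39.0 + 0.054 × 66.0
  = 36.8940 + 3.5640
  = 40.45800
  ≈ 40.4580
X − T̂ = 39.0 − 40.4580 = -1.4580 → -1.458

-1.458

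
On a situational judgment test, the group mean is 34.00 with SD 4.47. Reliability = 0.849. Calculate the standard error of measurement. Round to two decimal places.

SEM = SD · √(1 − ρ) = 4.47 × √0.151 = 4.47 × 0.3886 = 1.737

1.74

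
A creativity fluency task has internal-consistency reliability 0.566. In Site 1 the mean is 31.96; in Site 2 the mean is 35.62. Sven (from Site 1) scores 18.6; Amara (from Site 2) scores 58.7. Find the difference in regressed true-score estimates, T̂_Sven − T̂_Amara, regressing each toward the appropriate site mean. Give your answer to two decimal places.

T̂_Sven = 0.566(18.6) + 0.434(31.96) = 24.3982
T̂_Amara = 0.566(58.7) + 0.434(35.62) = 48.6833
Difference = 24.3982 − 48.6833 = -24.2850

-24.29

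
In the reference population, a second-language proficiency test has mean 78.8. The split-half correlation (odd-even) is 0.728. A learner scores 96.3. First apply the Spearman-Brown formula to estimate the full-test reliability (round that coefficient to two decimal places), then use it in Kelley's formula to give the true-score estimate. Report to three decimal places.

93.500

Spearman-Brown: ρ = 2r/(1 + r) = 2(0.728)/(1 + 0.728) = 1.4560/1.728 = 0.8426 → 0.84
T̂ = ρX + (1 − ρ)μ
  = 0.84 × 96.3 + 0.16 × 78.8
  = 80.892 + 12.608
  = 93.5000
  ≈ 93.500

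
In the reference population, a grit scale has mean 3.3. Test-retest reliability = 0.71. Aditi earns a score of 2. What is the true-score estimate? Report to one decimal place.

2.4

T̂ = ρX + (1 − ρ)μ
  = 0.71 × 2 + 0.29 × 3.3
  = 1.42 + 0.957
  = 2.38
  ≈ 2.4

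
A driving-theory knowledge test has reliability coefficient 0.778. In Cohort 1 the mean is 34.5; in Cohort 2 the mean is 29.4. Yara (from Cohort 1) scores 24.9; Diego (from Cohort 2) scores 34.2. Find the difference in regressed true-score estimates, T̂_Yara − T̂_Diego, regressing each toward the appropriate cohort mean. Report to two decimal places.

T̂_Yara = 0.778(24.9) + 0.222(34.5) = 27.0312
T̂_Diego = 0.778(34.2) + 0.222(29.4) = 33.1344
Difference = 27.0312 − 33.1344 = -6.1032

-6.10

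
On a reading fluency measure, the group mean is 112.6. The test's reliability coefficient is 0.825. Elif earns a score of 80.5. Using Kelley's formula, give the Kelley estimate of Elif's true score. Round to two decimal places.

86.12

T̂ = ρX + (1 − ρ)μ
  = 0.825 × 80.5 + 0.175 × 112.6
  = 66.4125 + 19.7050
  = 86.117
  ≈ 86.12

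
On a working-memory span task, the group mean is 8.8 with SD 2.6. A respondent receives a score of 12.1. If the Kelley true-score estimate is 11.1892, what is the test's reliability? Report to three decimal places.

0.724

T̂ = ρX + (1 − ρ)μ  ⇒  T̂ − μ = ρ(X − μ)
ρ = (T̂ − μ)/(X − μ) = (11.1892 − 8.8) / (12.1 − 8.8) = 2.3892 / 3.3 = 0.72400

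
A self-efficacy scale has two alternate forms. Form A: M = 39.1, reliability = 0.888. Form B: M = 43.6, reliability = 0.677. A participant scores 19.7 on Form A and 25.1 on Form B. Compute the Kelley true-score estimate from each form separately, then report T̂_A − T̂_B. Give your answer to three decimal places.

T̂_A = 0.888(19.7) + 0.112(39.1) = 21.87280
T̂_B = 0.677(25.1) + 0.323(43.6) = 31.07550
T̂_A − T̂_B = -9.20270

-9.203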